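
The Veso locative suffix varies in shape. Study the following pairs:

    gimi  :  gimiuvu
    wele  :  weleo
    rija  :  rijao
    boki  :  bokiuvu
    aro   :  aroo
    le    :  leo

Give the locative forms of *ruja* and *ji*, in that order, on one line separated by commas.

rujao, jiuvu

The alternation tracks the last vowel of the stem — -uvu when the last vowel of the stem is a high vowel (*gimi*, *boki*); -o when the last vowel of the stem is a non-high vowel (*wele*, *rija*, *aro*, *le*).
*ruja*: last vowel = /a/, a non-high vowel → -o → *rujao*.
Since the last vowel of *ji* is /i/ (a high vowel), it takes -uvu, giving *jiuvu*.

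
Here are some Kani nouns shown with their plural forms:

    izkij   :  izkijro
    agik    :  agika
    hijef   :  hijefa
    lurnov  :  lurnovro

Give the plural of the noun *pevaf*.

pevafa

Looking at the final consonant of each stem: -a when the stem ends in a voiceless consonant (*agik*, *hijef*); -ro when the stem ends in a voiced consonant (*izkij*, *lurnov*).
Since the final consonant of *pevaf* is /f/ (voiceless), it takes -a, giving *pevafa*.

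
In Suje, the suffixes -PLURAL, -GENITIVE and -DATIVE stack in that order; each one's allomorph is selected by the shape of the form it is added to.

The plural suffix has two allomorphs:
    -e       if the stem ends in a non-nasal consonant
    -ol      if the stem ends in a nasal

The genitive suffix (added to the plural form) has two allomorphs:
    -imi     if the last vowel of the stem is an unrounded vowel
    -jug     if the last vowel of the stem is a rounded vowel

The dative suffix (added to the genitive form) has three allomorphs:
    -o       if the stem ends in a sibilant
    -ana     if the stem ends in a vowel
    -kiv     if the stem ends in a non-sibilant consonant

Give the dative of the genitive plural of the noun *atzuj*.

atzujeimiana

The final consonant of *atzuj* is /j/, which is non-nasal, so the plural suffix is -e, giving *atzuje*.
The last vowel of the plural form *atzuje* is /e/, which is an unrounded vowel, so the genitive suffix is -imi, giving *atzujeimi*.
The genitive form *atzujeimi*: final sound = /i/, a vowel → -ana → *atzujeimiana*.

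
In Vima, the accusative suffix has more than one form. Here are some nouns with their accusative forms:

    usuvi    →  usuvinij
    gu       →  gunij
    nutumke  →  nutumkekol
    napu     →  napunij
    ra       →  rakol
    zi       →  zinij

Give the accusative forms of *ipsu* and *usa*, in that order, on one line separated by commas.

ipsunij, usakol

The pattern is height harmony: -nij when the last vowel of the stem is a high vowel (*usuvi*, *gu*, *napu*, *zi*); -kol when the last vowel of the stem is a non-high vowel (*nutumke*, *ra*).
*ipsu* — last vowel /u/ (a high vowel) → -nij → *ipsunij*.
*usa*: last vowel = /a/, a non-high vowel → -kol → *usakol*.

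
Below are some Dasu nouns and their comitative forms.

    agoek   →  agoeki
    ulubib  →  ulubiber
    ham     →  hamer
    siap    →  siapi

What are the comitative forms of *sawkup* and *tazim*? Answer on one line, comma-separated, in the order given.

sawkupi, tazimer

The alternation tracks the final consonant of the stem — -i when the stem ends in a voiceless consonant (*agoek*, *siap*); -er when the stem ends in a voiced consonant (*ulubib*, *ham*).
*sawkup*: final consonant = /p/, voiceless → -i → *sawkupi*.
*tazim*: final consonant = /m/, voiced → -er → *tazimer*.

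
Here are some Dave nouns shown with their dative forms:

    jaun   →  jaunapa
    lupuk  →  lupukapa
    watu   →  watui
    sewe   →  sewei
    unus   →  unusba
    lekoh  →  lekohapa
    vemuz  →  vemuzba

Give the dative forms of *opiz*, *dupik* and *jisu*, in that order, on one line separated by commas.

The alternation tracks the final sound of the stem — -ba when the stem ends in a sibilant (*unus*, *vemuz*); -apa when the stem ends in a non-sibilant consonant (*jaun*, *lupuk*, *lekoh*); -i when the stem ends in a vowel (*watu*, *sewe*).
*opiz*: final sound = /z/, a sibilant → -ba → *opizba*.
*dupik*: final sound = /k/, a non-sibilant consonant → -apa → *dupikapa*.
*jisu* — final sound /u/ (a vowel) → -i → *jisui*.

opizba, dupikapa, jisui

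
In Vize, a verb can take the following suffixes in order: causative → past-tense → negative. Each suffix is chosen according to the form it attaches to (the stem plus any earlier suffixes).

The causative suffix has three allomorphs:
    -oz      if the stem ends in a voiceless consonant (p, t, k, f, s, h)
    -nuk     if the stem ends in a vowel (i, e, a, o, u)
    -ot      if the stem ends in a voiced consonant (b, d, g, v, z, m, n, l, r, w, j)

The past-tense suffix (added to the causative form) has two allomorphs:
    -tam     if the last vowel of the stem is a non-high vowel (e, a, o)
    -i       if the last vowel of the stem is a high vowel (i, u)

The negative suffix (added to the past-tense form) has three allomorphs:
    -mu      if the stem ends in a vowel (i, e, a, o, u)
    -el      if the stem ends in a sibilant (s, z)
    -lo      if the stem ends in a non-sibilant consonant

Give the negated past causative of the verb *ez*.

ezottamlo

Since the final sound of *ez* is /z/ (a voiced consonant), it takes -ot, giving *ezot*.
The causative form *ezot* — last vowel /o/ (a non-high vowel) → -tam → *ezottam*.
Since the final sound of the past-tense form *ezottam* is /m/ (a non-sibilant consonant), it takes -lo, giving *ezottamlo*.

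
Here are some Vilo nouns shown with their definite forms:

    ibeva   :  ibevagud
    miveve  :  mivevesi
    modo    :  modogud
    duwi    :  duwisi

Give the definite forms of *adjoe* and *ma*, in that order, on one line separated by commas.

adjoesi, magud

The suffix is conditioned by the last vowel: -si when the last vowel of the stem is a front vowel (*miveve*, *duwi*); -gud when the last vowel of the stem is a back vowel (*ibeva*, *modo*).
*adjoe*: last vowel = /e/, a front vowel → -si → *adjoesi*.
Since the last vowel of *ma* is /a/ (a back vowel), it takes -gud, giving *magud*.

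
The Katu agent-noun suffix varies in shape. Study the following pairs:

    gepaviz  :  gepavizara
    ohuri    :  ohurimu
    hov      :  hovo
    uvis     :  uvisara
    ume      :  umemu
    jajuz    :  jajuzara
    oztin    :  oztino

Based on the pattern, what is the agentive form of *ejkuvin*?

ejkuvino

Looking at the final sound of each stem: -ara when the stem ends in a sibilant (*gepaviz*, *uvis*, *jajuz*); -o when the stem ends in a non-sibilant consonant (*hov*, *oztin*); -mu when the stem ends in a vowel (*ohuri*, *ume*).
*ejkuvin* — final sound /n/ (a non-sibilant consonant) → -o → *ejkuvino*.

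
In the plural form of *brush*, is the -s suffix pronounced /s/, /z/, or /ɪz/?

/ɪz/

The stem *brush* ends in a sibilant (/s, z, ʃ, ʒ, tʃ, dʒ/).
The plural suffix surfaces as /ɪz/ after sibilants, /s/ after other voiceless consonants, and /z/ after other voiced sounds.
So the plural -s on *brush* is pronounced /ɪz/.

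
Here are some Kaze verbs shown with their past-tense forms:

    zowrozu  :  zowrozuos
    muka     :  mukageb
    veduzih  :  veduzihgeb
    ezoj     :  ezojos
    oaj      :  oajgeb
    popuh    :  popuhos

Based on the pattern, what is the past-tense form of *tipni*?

The suffix is conditioned by the last vowel: -os when the last vowel of the stem is a rounded vowel (*zowrozu*, *ezoj*, *popuh*); -geb when the last vowel of the stem is an unrounded vowel (*muka*, *veduzih*, *oaj*).
*tipni*: last vowel = /i/, an unrounded vowel → -geb → *tipnigeb*.

tipnigeb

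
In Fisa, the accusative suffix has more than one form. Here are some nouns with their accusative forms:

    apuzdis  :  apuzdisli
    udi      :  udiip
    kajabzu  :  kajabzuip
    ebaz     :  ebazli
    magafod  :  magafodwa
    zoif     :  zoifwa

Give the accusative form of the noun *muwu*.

muwuip

The alternation tracks the final sound of the stem — -li when the stem ends in a sibilant (*apuzdis*, *ebaz*); -wa when the stem ends in a non-sibilant consonant (*magafod*, *zoif*); -ip when the stem ends in a vowel (*udi*, *kajabzu*).
The final sound of *muwu* is /u/, which is a vowel, so the suffix is -ip, giving *muwuip*.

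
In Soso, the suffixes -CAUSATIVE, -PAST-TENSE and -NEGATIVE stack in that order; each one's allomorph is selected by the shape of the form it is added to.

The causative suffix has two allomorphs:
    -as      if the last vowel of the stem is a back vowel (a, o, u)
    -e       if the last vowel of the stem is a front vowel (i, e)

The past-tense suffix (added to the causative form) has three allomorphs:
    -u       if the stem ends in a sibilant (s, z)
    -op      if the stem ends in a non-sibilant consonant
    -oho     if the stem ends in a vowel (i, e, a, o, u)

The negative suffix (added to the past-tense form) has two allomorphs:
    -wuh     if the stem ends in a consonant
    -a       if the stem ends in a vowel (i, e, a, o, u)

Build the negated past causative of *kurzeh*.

*kurzeh*: last vowel = /e/, a front vowel → -e → *kurzehe*.
The final sound of the causative form *kurzehe* is /e/, which is a vowel, so the past-tense suffix is -oho, giving *kurzeheoho*.
The final sound of the past-tense form *kurzeheoho* is /o/, which is a vowel, so the negative suffix is -a, giving *kurzeheohoa*.

kurzeheohoa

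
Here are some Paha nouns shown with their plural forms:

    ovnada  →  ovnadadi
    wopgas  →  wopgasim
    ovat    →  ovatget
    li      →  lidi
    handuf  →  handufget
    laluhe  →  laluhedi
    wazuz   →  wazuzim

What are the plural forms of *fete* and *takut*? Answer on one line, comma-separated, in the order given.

The pattern is sibilance of the final sound: -im when the stem ends in a sibilant (*wopgas*, *wazuz*); -get when the stem ends in a non-sibilant consonant (*ovat*, *handuf*); -di when the stem ends in a vowel (*ovnada*, *li*, *laluhe*).
*fete*: final sound = /e/, a vowel → -di → *fetedi*.
*takut*: final sound = /t/, a non-sibilant consonant → -get → *takutget*.

fetedi, takutget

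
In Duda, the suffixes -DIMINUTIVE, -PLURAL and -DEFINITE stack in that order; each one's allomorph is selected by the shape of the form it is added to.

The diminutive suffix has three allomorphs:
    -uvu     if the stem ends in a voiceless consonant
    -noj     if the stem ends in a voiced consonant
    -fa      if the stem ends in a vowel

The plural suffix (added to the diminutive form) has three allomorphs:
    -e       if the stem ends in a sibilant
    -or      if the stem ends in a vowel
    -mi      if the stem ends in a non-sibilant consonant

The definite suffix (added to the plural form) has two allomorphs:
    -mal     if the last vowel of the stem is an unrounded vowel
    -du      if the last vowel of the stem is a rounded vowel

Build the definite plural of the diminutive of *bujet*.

bujetuvuordu

Since the final sound of *bujet* is /t/ (a voiceless consonant), it takes -uvu, giving *bujetuvu*.
Since the final sound of the diminutive form *bujetuvu* is /u/ (a vowel), it takes -or, giving *bujetuvuor*.
The plural form *bujetuvuor* — last vowel /o/ (a rounded vowel) → -du → *bujetuvuordu*.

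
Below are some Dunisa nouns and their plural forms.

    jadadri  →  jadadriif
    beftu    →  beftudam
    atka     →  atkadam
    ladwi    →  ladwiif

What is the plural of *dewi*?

dewiif

The pattern is front/back vowel harmony: -if when the last vowel of the stem is a front vowel (*jadadri*, *ladwi*); -dam when the last vowel of the stem is a back vowel (*beftu*, *atka*).
*dewi*: last vowel = /i/, a front vowel → -if → *dewiif*.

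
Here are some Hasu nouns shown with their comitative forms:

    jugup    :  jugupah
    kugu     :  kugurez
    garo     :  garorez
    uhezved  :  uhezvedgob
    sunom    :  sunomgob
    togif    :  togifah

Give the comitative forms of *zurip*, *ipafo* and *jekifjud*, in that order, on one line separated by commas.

zuripah, ipaforez, jekifjudgob

The pattern is voicing of the final sound: -ah when the stem ends in a voiceless consonant (*jugup*, *togif*); -gob when the stem ends in a voiced consonant (*uhezved*, *sunom*); -rez when the stem ends in a vowel (*kugu*, *garo*).
Since the final sound of *zurip* is /p/ (a voiceless consonant), it takes -ah, giving *zuripah*.
Since the final sound of *ipafo* is /o/ (a vowel), it takes -rez, giving *ipaforez*.
The final sound of *jekifjud* is /d/, which is a voiced consonant, so the suffix is -gob, giving *jekifjudgob*.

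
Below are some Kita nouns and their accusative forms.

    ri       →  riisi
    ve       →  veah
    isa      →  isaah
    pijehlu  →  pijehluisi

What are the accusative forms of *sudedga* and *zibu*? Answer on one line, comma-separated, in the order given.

sudedgaah, zibuisi

The pattern is height harmony: -isi when the last vowel of the stem is a high vowel (*ri*, *pijehlu*); -ah when the last vowel of the stem is a non-high vowel (*ve*, *isa*).
*sudedga* — last vowel /a/ (a non-high vowel) → -ah → *sudedgaah*.
The last vowel of *zibu* is /u/, which is a high vowel, so the suffix is -isi, giving *zibuisi*.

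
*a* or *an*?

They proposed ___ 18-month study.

an

The indefinite article is chosen by the initial *sound* of the following word, not its spelling.
The number *18* is spoken "eighteen", beginning with /ˌeɪˈtiːn/ — a vowel sound.
So the article is *an*: They proposed an 18-month study.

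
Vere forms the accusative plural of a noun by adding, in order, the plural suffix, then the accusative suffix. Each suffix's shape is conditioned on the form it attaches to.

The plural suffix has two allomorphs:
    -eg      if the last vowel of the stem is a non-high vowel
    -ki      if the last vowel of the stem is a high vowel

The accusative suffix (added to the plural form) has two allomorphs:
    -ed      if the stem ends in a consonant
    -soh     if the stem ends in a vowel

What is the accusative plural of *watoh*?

watoheged

*watoh* — last vowel /o/ (a non-high vowel) → -eg → *watoheg*.
The final sound of the plural form *watoheg* is /g/, which is a consonant, so the accusative suffix is -ed, giving *watoheged*.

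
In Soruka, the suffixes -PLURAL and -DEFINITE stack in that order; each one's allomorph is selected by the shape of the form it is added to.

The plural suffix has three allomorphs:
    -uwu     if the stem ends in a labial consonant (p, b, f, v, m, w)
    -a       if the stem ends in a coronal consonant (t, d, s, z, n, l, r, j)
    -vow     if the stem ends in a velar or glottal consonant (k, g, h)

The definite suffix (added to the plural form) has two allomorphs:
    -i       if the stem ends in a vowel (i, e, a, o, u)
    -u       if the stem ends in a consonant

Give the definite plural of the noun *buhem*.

buhemuwui

*buhem*: final consonant = /m/, labial → -uwu → *buhemuwu*.
Since the final sound of the plural form *buhemuwu* is /u/ (a vowel), it takes -i, giving *buhemuwui*.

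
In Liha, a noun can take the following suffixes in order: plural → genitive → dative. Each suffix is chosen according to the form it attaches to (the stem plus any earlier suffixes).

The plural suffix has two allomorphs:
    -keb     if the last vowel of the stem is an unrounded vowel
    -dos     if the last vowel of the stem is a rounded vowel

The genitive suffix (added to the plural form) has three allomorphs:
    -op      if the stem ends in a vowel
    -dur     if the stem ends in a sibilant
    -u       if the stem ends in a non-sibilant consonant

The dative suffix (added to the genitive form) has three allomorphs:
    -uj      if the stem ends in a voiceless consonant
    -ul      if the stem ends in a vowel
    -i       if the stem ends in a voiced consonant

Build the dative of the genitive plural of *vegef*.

*vegef*: last vowel = /e/, an unrounded vowel → -keb → *vegefkeb*.
The plural form *vegefkeb*: final sound = /b/, a non-sibilant consonant → -u → *vegefkebu*.
The genitive form *vegefkebu*: final sound = /u/, a vowel → -ul → *vegefkebuul*.

vegefkebuul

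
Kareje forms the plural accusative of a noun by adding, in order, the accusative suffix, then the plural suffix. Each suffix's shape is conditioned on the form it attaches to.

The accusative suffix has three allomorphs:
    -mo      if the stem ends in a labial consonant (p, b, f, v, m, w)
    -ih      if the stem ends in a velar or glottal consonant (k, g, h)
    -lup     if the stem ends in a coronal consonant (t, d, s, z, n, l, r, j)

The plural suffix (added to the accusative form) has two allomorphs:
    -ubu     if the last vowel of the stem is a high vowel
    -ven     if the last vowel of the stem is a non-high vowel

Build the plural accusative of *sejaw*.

*sejaw* — final consonant /w/ (labial) → -mo → *sejawmo*.
The last vowel of the accusative form *sejawmo* is /o/, which is a non-high vowel, so the plural suffix is -ven, giving *sejawmoven*.

sejawmoven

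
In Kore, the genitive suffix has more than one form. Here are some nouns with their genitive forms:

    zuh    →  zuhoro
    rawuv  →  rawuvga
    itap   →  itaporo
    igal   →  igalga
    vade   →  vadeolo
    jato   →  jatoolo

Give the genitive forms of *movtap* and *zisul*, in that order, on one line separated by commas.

movtaporo, zisulga

The pattern is voicing of the final sound: -oro when the stem ends in a voiceless consonant (*zuh*, *itap*); -ga when the stem ends in a voiced consonant (*rawuv*, *igal*); -olo when the stem ends in a vowel (*vade*, *jato*).
The final sound of *movtap* is /p/, which is a voiceless consonant, so the suffix is -oro, giving *movtaporo*.
*zisul* — final sound /l/ (a voiced consonant) → -ga → *zisulga*.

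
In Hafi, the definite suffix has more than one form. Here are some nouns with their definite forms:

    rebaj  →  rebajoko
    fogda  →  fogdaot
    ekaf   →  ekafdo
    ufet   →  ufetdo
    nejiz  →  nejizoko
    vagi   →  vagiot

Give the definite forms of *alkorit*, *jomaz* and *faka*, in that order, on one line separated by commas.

Looking at the final sound of each stem: -do when the stem ends in a voiceless consonant (*ekaf*, *ufet*); -oko when the stem ends in a voiced consonant (*rebaj*, *nejiz*); -ot when the stem ends in a vowel (*fogda*, *vagi*).
Since the final sound of *alkorit* is /t/ (a voiceless consonant), it takes -do, giving *alkoritdo*.
The final sound of *jomaz* is /z/, which is a voiced consonant, so the suffix is -oko, giving *jomazoko*.
*faka* — final sound /a/ (a vowel) → -ot → *fakaot*.

alkoritdo, jomazoko, fakaot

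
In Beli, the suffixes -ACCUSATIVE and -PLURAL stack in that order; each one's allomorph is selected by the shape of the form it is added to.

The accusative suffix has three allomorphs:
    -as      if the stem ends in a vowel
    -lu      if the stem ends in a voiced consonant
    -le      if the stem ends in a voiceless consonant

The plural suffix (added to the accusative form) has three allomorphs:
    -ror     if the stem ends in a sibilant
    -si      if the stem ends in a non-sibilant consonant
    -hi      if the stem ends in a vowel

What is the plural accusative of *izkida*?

izkidaasror

Since the final sound of *izkida* is /a/ (a vowel), it takes -as, giving *izkidaas*.
Since the final sound of the accusative form *izkidaas* is /s/ (a sibilant), it takes -ror, giving *izkidaasror*.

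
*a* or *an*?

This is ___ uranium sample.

The indefinite article is chosen by the initial *sound* of the following word, not its spelling.
*uranium* begins with the sound /jʊ/ (u pronounced /jʊ/) — a consonant sound.
So the article is *a*: This is a uranium sample.

a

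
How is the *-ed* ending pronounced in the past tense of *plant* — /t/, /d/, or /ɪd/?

/ɪd/

The stem *plant* ends in /t/ or /d/.
The -ed suffix is realized as /ɪd/ after /t, d/; as /t/ after other voiceless consonants; and as /d/ after other voiced sounds.
So -ed on *plant* is pronounced /ɪd/.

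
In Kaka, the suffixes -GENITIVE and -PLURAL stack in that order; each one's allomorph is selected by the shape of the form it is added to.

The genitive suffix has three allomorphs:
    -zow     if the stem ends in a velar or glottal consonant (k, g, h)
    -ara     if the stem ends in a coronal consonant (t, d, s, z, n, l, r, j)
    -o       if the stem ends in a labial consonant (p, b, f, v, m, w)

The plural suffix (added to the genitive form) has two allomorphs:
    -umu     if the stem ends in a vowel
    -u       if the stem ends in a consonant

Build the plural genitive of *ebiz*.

Since the final consonant of *ebiz* is /z/ (coronal), it takes -ara, giving *ebizara*.
Since the final sound of the genitive form *ebizara* is /a/ (a vowel), it takes -umu, giving *ebizaraumu*.

ebizaraumu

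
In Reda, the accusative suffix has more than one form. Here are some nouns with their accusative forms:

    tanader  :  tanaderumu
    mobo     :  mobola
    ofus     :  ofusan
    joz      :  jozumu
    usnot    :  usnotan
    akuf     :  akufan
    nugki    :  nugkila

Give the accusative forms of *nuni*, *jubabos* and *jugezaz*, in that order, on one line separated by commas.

Looking at the final sound of each stem: -an when the stem ends in a voiceless consonant (*ofus*, *usnot*, *akuf*); -umu when the stem ends in a voiced consonant (*tanader*, *joz*); -la when the stem ends in a vowel (*mobo*, *nugki*).
The final sound of *nuni* is /i/, which is a vowel, so the suffix is -la, giving *nunila*.
*jubabos* — final sound /s/ (a voiceless consonant) → -an → *jubabosan*.
The final sound of *jugezaz* is /z/, which is a voiced consonant, so the suffix is -umu, giving *jugezazumu*.

nunila, jubabosan, jugezazumu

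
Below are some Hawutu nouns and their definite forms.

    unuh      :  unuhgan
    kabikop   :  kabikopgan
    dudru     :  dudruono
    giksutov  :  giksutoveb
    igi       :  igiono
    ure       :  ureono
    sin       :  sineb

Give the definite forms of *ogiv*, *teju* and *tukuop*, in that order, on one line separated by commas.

The suffix is conditioned by the final sound: -gan when the stem ends in a voiceless consonant (*unuh*, *kabikop*); -eb when the stem ends in a voiced consonant (*giksutov*, *sin*); -ono when the stem ends in a vowel (*dudru*, *igi*, *ure*).
*ogiv* — final sound /v/ (a voiced consonant) → -eb → *ogiveb*.
The final sound of *teju* is /u/, which is a vowel, so the suffix is -ono, giving *tejuono*.
*tukuop*: final sound = /p/, a voiceless consonant → -gan → *tukuopgan*.

ogiveb, tejuono, tukuopgan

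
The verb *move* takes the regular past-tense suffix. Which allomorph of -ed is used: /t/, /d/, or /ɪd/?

/d/

The stem *move* ends in a voiced sound other than /d/.
The -ed suffix is realized as /ɪd/ after /t, d/; as /t/ after other voiceless consonants; and as /d/ after other voiced sounds.
So -ed on *move* is pronounced /d/.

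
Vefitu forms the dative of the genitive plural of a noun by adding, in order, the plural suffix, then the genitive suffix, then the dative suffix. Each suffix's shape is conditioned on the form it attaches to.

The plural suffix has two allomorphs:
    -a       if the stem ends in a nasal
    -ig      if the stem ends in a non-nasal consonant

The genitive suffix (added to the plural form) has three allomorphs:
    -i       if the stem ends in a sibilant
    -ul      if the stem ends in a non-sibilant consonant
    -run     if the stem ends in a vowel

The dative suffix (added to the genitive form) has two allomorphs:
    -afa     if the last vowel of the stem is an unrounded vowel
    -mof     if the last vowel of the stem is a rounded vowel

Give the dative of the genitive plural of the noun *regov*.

regovigulmof

The final consonant of *regov* is /v/, which is non-nasal, so the plural suffix is -ig, giving *regovig*.
The final sound of the plural form *regovig* is /g/, which is a non-sibilant consonant, so the genitive suffix is -ul, giving *regovigul*.
Since the last vowel of the genitive form *regovigul* is /u/ (a rounded vowel), it takes -mof, giving *regovigulmof*.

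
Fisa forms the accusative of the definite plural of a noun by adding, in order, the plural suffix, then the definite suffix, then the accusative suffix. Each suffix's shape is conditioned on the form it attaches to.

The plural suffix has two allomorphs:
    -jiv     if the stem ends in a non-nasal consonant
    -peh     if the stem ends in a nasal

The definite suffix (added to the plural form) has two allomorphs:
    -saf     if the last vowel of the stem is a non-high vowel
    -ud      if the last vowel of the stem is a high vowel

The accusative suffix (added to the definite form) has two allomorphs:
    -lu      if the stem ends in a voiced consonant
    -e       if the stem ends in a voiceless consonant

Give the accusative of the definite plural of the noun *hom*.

hompehsafe

*hom*: final consonant = /m/, a nasal → -peh → *hompeh*.
Since the last vowel of the plural form *hompeh* is /e/ (a non-high vowel), it takes -saf, giving *hompehsaf*.
The definite form *hompehsaf* — final consonant /f/ (voiceless) → -e → *hompehsafe*.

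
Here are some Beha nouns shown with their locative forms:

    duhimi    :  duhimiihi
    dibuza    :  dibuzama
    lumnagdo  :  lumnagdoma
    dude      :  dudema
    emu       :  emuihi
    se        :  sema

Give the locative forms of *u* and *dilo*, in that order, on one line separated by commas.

Looking at the last vowel of each stem: -ihi when the last vowel of the stem is a high vowel (*duhimi*, *emu*); -ma when the last vowel of the stem is a non-high vowel (*dibuza*, *lumnagdo*, *dude*, *se*).
The last vowel of *u* is /u/, which is a high vowel, so the suffix is -ihi, giving *uihi*.
The last vowel of *dilo* is /o/, which is a non-high vowel, so the suffix is -ma, giving *diloma*.

uihi, diloma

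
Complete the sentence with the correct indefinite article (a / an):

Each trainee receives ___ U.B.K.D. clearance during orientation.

The indefinite article is chosen by the initial *sound* of the following word, not its spelling.
The initialism *U.B.K.D.* is read letter by letter; the first letter, U, is pronounced /juː/, which begins with a consonant sound.
So the article is *a*: Each trainee receives a U.B.K.D. clearance during orientation.

a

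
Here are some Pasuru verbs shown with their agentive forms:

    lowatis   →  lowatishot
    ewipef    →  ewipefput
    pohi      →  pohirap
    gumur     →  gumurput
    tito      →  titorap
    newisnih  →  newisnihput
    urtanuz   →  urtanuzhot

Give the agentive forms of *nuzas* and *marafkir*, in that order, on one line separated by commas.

nuzashot, marafkirput

The suffix is conditioned by the final sound: -hot when the stem ends in a sibilant (*lowatis*, *urtanuz*); -put when the stem ends in a non-sibilant consonant (*ewipef*, *gumur*, *newisnih*); -rap when the stem ends in a vowel (*pohi*, *tito*).
Since the final sound of *nuzas* is /s/ (a sibilant), it takes -hot, giving *nuzashot*.
*marafkir*: final sound = /r/, a non-sibilant consonant → -put → *marafkirput*.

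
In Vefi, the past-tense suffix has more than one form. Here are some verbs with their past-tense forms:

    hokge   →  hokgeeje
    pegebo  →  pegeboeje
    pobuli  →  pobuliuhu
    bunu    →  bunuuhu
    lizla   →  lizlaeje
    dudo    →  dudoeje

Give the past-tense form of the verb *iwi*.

iwiuhu

The alternation tracks the last vowel of the stem — -uhu when the last vowel of the stem is a high vowel (*pobuli*, *bunu*); -eje when the last vowel of the stem is a non-high vowel (*hokge*, *pegebo*, *lizla*, *dudo*).
*iwi*: last vowel = /i/, a high vowel → -uhu → *iwiuhu*.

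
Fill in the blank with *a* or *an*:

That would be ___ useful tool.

The indefinite article is chosen by the initial *sound* of the following word, not its spelling.
*useful* begins with the sound /juː/ (u pronounced /juː/) — a consonant sound.
So the article is *a*: That would be a useful tool.

a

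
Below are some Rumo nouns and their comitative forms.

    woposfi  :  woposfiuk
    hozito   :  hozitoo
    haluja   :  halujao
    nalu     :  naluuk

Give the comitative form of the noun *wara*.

The suffix is conditioned by the last vowel: -uk when the last vowel of the stem is a high vowel (*woposfi*, *nalu*); -o when the last vowel of the stem is a non-high vowel (*hozito*, *haluja*).
Since the last vowel of *wara* is /a/ (a non-high vowel), it takes -o, giving *warao*.

warao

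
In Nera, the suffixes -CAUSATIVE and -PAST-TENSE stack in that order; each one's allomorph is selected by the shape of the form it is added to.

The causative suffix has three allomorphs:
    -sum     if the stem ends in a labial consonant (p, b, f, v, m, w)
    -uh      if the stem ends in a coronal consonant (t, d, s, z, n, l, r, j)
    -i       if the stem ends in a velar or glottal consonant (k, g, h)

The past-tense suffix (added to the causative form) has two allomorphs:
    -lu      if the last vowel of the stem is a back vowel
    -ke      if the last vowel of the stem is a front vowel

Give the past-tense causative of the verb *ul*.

uluhlu

The final consonant of *ul* is /l/, which is coronal, so the causative suffix is -uh, giving *uluh*.
The last vowel of the causative form *uluh* is /u/, which is a back vowel, so the past-tense suffix is -lu, giving *uluhlu*.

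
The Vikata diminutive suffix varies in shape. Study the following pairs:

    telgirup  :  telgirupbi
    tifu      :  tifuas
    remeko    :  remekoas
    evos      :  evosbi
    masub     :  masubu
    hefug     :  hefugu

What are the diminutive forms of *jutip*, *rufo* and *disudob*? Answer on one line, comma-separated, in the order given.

jutipbi, rufoas, disudobu

Looking at the final sound of each stem: -bi when the stem ends in a voiceless consonant (*telgirup*, *evos*); -u when the stem ends in a voiced consonant (*masub*, *hefug*); -as when the stem ends in a vowel (*tifu*, *remeko*).
*jutip* — final sound /p/ (a voiceless consonant) → -bi → *jutipbi*.
The final sound of *rufo* is /o/, which is a vowel, so the suffix is -as, giving *rufoas*.
Since the final sound of *disudob* is /b/ (a voiced consonant), it takes -u, giving *disudobu*.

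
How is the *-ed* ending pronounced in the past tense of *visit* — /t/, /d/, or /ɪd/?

/ɪd/

The stem *visit* ends in /t/ or /d/.
The -ed suffix is realized as /ɪd/ after /t, d/; as /t/ after other voiceless consonants; and as /d/ after other voiced sounds.
So -ed on *visit* is pronounced /ɪd/.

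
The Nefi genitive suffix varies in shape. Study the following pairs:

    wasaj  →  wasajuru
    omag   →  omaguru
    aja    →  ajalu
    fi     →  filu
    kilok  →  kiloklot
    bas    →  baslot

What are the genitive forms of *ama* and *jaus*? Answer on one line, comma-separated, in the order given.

Looking at the final sound of each stem: -lot when the stem ends in a voiceless consonant (*kilok*, *bas*); -uru when the stem ends in a voiced consonant (*wasaj*, *omag*); -lu when the stem ends in a vowel (*aja*, *fi*).
*ama* — final sound /a/ (a vowel) → -lu → *amalu*.
The final sound of *jaus* is /s/, which is a voiceless consonant, so the suffix is -lot, giving *jauslot*.

amalu, jauslot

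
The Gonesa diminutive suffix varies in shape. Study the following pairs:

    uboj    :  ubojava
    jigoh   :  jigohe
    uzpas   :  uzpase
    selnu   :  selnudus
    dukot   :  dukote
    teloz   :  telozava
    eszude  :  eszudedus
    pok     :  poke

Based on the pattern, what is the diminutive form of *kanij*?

kanijava

The pattern is voicing of the final sound: -e when the stem ends in a voiceless consonant (*jigoh*, *uzpas*, *dukot*, *pok*); -ava when the stem ends in a voiced consonant (*uboj*, *teloz*); -dus when the stem ends in a vowel (*selnu*, *eszude*).
*kanij* — final sound /j/ (a voiced consonant) → -ava → *kanijava*.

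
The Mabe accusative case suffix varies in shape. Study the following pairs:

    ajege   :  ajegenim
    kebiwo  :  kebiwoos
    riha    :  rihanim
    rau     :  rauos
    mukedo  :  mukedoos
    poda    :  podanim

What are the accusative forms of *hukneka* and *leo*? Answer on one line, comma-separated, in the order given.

huknekanim, leoos

The pattern is rounding harmony: -os when the last vowel of the stem is a rounded vowel (*kebiwo*, *rau*, *mukedo*); -nim when the last vowel of the stem is an unrounded vowel (*ajege*, *riha*, *poda*).
The last vowel of *hukneka* is /a/, which is an unrounded vowel, so the suffix is -nim, giving *huknekanim*.
Since the last vowel of *leo* is /o/ (a rounded vowel), it takes -os, giving *leoos*.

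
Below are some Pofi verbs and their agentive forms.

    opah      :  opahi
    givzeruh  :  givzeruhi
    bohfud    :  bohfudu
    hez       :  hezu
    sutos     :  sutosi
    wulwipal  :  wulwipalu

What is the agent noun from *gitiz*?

The alternation tracks the final consonant of the stem — -i when the stem ends in a voiceless consonant (*opah*, *givzeruh*, *sutos*); -u when the stem ends in a voiced consonant (*bohfud*, *hez*, *wulwipal*).
Since the final consonant of *gitiz* is /z/ (voiced), it takes -u, giving *gitizu*.

gitizu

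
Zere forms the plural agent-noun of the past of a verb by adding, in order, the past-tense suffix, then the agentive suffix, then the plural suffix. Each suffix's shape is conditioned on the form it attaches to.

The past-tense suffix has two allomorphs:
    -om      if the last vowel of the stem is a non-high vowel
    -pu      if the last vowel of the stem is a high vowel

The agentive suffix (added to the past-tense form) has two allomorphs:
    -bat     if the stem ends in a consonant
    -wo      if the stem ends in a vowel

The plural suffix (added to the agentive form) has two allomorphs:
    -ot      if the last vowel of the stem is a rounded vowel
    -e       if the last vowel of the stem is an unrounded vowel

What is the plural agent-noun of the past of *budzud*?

The last vowel of *budzud* is /u/, which is a high vowel, so the past-tense suffix is -pu, giving *budzudpu*.
The past-tense form *budzudpu*: final sound = /u/, a vowel → -wo → *budzudpuwo*.
The agentive form *budzudpuwo* — last vowel /o/ (a rounded vowel) → -ot → *budzudpuwoot*.

budzudpuwoot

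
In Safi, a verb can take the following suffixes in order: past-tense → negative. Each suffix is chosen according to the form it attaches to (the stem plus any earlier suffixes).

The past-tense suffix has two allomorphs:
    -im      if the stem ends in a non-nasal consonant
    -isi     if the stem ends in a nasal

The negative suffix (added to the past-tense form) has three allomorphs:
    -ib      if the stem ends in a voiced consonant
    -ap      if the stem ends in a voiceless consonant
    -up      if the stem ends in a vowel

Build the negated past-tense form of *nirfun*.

The final consonant of *nirfun* is /n/, which is a nasal, so the past-tense suffix is -isi, giving *nirfunisi*.
Since the final sound of the past-tense form *nirfunisi* is /i/ (a vowel), it takes -up, giving *nirfunisiup*.

nirfunisiup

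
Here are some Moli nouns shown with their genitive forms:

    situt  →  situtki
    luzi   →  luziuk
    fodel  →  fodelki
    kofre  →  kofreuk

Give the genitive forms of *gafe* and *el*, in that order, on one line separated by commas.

gafeuk, elki

The suffix is conditioned by the final sound: -ki when the stem ends in a consonant (*situt*, *fodel*); -uk when the stem ends in a vowel (*luzi*, *kofre*).
*gafe*: final sound = /e/, a vowel → -uk → *gafeuk*.
*el*: final sound = /l/, a consonant → -ki → *elki*.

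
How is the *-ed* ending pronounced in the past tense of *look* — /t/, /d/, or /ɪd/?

The stem *look* ends in a voiceless consonant other than /t/.
The -ed suffix is realized as /ɪd/ after /t, d/; as /t/ after other voiceless consonants; and as /d/ after other voiced sounds.
So -ed on *look* is pronounced /t/.

/t/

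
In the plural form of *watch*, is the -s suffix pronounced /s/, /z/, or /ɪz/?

The stem *watch* ends in a sibilant (/s, z, ʃ, ʒ, tʃ, dʒ/).
The plural suffix surfaces as /ɪz/ after sibilants, /s/ after other voiceless consonants, and /z/ after other voiced sounds.
So the plural -s on *watch* is pronounced /ɪz/.

/ɪz/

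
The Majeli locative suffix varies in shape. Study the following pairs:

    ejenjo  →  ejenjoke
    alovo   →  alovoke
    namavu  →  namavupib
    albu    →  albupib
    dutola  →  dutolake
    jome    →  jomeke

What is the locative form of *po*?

poke

The alternation tracks the last vowel of the stem — -pib when the last vowel of the stem is a high vowel (*namavu*, *albu*); -ke when the last vowel of the stem is a non-high vowel (*ejenjo*, *alovo*, *dutola*, *jome*).
The last vowel of *po* is /o/, which is a non-high vowel, so the suffix is -ke, giving *poke*.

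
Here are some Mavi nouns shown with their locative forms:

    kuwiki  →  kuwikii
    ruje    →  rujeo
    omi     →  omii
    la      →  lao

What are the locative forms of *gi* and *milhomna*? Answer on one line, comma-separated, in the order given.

gii, milhomnao

Looking at the last vowel of each stem: -i when the last vowel of the stem is a high vowel (*kuwiki*, *omi*); -o when the last vowel of the stem is a non-high vowel (*ruje*, *la*).
*gi* — last vowel /i/ (a high vowel) → -i → *gii*.
The last vowel of *milhomna* is /a/, which is a non-high vowel, so the suffix is -o, giving *milhomnao*.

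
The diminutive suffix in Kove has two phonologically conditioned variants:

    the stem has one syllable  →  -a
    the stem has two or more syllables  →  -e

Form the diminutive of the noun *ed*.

*ed* has one syllable, so the suffix is -a, giving *eda*.

eda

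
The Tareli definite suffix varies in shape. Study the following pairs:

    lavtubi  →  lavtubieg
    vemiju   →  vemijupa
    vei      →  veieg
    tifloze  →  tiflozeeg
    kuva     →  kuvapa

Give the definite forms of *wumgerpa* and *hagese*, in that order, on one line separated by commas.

The suffix is conditioned by the last vowel: -eg when the last vowel of the stem is a front vowel (*lavtubi*, *vei*, *tifloze*); -pa when the last vowel of the stem is a back vowel (*vemiju*, *kuva*).
The last vowel of *wumgerpa* is /a/, which is a back vowel, so the suffix is -pa, giving *wumgerpapa*.
Since the last vowel of *hagese* is /e/ (a front vowel), it takes -eg, giving *hageseeg*.

wumgerpapa, hageseeg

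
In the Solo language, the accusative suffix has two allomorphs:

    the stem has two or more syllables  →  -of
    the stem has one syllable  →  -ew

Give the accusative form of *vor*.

vorew

*vor* has one syllable, so the suffix is -ew, giving *vorew*.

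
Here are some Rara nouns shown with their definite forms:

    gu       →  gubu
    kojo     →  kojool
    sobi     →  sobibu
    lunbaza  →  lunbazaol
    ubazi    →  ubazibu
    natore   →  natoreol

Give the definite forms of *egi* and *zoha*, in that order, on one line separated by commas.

The pattern is height harmony: -bu when the last vowel of the stem is a high vowel (*gu*, *sobi*, *ubazi*); -ol when the last vowel of the stem is a non-high vowel (*kojo*, *lunbaza*, *natore*).
*egi*: last vowel = /i/, a high vowel → -bu → *egibu*.
The last vowel of *zoha* is /a/, which is a non-high vowel, so the suffix is -ol, giving *zohaol*.

egibu, zohaol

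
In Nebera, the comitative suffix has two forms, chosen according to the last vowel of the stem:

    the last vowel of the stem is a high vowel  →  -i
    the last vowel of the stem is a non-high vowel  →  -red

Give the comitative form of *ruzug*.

ruzugi

Since the last vowel of *ruzug* is /u/ (a high vowel), it takes -i, giving *ruzugi*.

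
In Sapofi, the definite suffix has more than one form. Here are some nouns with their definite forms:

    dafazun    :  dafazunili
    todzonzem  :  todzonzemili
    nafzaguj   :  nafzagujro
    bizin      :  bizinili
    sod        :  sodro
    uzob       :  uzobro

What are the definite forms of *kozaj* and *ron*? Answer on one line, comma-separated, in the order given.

The alternation tracks the final consonant of the stem — -ili when the stem ends in a nasal (*dafazun*, *todzonzem*, *bizin*); -ro when the stem ends in a non-nasal consonant (*nafzaguj*, *sod*, *uzob*).
The final consonant of *kozaj* is /j/, which is non-nasal, so the suffix is -ro, giving *kozajro*.
*ron*: final consonant = /n/, a nasal → -ili → *ronili*.

kozajro, ronili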